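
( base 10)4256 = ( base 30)4lq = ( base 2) 1000010100000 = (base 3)12211122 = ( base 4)1002200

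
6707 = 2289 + 4418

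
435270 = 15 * 29018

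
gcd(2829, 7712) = 1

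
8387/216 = 8387/216  =  38.83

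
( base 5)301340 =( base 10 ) 9595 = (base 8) 22573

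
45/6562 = 45/6562 = 0.01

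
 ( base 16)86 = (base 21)68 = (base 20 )6e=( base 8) 206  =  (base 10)134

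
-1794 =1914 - 3708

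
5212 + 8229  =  13441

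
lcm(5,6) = 30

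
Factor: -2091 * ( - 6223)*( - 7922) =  - 103083385146 = - 2^1*3^1*7^2*17^2 * 41^1*127^1 * 233^1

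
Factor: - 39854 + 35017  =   - 4837 =- 7^1*691^1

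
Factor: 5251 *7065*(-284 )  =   - 10535921460= -  2^2*3^2 * 5^1*59^1*71^1*89^1*157^1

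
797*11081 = 8831557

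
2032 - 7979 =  - 5947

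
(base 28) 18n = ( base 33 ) v8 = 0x407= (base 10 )1031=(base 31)128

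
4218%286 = 214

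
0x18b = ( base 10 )395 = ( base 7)1103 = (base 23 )h4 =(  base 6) 1455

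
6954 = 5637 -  -1317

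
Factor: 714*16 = 2^5*3^1*7^1*17^1=11424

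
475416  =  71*6696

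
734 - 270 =464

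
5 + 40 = 45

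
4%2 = 0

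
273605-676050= -402445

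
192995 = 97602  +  95393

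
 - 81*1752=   -  141912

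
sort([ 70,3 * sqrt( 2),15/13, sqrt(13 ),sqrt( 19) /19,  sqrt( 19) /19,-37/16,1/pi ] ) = [ - 37/16 , sqrt( 19 )/19,sqrt(19)/19,1/pi , 15/13,  sqrt( 13 ), 3*sqrt( 2 ), 70]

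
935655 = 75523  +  860132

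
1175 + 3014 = 4189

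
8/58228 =2/14557  =  0.00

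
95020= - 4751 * (  -  20) 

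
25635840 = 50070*512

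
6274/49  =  6274/49 = 128.04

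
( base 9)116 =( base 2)1100000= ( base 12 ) 80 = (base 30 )36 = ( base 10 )96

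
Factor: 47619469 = 193^1*251^1*983^1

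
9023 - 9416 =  -393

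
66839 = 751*89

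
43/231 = 43/231 = 0.19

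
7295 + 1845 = 9140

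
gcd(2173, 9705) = 1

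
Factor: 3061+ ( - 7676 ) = -5^1*13^1*71^1 = -  4615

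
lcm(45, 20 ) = 180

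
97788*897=87715836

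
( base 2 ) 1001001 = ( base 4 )1021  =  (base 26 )2l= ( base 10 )73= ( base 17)45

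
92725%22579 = 2409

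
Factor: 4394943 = 3^2*7^1*69761^1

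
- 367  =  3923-4290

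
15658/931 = 15658/931 = 16.82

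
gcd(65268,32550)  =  42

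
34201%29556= 4645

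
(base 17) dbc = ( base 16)F74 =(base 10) 3956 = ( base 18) C3E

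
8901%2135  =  361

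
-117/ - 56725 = 117/56725 = 0.00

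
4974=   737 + 4237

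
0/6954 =0 = 0.00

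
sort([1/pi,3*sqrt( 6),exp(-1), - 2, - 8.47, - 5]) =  [  -  8.47 , - 5,  -  2,1/pi, exp( - 1), 3*sqrt( 6)] 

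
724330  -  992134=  - 267804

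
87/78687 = 29/26229 = 0.00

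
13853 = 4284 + 9569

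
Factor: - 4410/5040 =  -7/8= - 2^(- 3)*7^1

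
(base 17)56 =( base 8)133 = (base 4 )1123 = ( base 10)91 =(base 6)231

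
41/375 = 41/375=0.11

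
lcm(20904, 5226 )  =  20904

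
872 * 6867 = 5988024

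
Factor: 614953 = 397^1*1549^1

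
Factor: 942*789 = 2^1*3^2*157^1 * 263^1  =  743238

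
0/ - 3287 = 0/1= -0.00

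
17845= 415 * 43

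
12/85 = 12/85 = 0.14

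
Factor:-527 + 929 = 402  =  2^1*3^1 * 67^1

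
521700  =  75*6956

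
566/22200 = 283/11100=0.03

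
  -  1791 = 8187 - 9978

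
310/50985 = 62/10197 = 0.01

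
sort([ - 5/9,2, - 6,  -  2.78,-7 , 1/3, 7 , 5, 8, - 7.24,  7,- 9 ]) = [ - 9,-7.24, - 7, - 6, - 2.78, - 5/9,1/3,2 , 5, 7,7, 8 ] 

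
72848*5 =364240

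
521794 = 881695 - 359901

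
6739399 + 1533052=8272451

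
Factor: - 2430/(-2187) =10/9 = 2^1*3^ (- 2)*5^1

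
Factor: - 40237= - 40237^1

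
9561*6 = 57366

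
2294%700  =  194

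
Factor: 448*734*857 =2^7 * 7^1* 367^1 * 857^1=281809024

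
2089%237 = 193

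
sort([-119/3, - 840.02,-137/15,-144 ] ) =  [ - 840.02, - 144,  -  119/3,-137/15]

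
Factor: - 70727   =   - 107^1 * 661^1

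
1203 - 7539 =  - 6336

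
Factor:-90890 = -2^1*5^1*61^1 * 149^1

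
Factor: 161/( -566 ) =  - 2^( - 1)*7^1*23^1*283^( - 1 ) 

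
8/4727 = 8/4727 = 0.00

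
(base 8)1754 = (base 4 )33230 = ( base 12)6b8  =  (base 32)VC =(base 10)1004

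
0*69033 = 0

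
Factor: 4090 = 2^1*5^1*409^1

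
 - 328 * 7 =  - 2296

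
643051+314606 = 957657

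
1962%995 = 967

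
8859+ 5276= 14135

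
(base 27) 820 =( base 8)13376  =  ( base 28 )7e6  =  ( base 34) 534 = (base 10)5886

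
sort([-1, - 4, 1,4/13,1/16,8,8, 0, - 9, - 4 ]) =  [ - 9, - 4, - 4,  -  1, 0, 1/16 , 4/13, 1,8,8]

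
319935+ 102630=422565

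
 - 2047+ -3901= - 5948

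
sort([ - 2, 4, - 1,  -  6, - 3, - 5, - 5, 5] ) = [ - 6,-5, - 5, - 3,-2, - 1,4 , 5 ]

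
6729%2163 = 240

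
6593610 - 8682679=- 2089069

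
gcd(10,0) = 10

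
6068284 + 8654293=14722577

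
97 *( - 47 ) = - 4559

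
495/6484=495/6484=   0.08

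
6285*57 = 358245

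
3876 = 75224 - 71348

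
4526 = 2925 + 1601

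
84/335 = 84/335 = 0.25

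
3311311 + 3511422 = 6822733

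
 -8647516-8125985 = -16773501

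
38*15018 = 570684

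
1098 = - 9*( - 122)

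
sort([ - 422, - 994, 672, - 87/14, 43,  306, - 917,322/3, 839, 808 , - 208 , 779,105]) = [ - 994, - 917 , - 422 , - 208, - 87/14  ,  43, 105, 322/3,306,672,779,808, 839 ] 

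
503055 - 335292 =167763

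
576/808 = 72/101 = 0.71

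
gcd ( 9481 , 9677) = 1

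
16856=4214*4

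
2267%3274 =2267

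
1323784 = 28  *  47278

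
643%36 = 31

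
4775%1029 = 659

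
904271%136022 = 88139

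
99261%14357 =13119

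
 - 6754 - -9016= 2262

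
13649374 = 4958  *2753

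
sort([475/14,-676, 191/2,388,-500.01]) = [ - 676,-500.01,475/14,191/2, 388]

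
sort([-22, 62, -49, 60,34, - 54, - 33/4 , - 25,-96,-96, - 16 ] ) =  [ - 96, - 96,-54,  -  49, - 25,  -  22, - 16,-33/4,34,60,62] 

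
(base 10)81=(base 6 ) 213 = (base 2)1010001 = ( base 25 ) 36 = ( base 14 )5B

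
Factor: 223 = 223^1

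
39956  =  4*9989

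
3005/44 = 3005/44 = 68.30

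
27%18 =9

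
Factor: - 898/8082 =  - 3^(-2 )= -1/9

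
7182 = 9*798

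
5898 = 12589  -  6691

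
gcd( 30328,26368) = 8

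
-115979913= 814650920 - 930630833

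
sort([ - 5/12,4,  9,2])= [ - 5/12,2, 4,9 ] 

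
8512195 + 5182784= 13694979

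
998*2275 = 2270450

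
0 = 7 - 7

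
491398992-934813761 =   -  443414769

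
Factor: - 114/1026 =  - 1/9=- 3^( - 2) 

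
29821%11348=7125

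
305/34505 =61/6901 =0.01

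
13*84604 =1099852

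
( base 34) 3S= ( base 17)7b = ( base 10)130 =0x82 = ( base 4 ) 2002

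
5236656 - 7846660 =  - 2610004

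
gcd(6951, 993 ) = 993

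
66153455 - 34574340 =31579115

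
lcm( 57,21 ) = 399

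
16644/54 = 308+2/9 = 308.22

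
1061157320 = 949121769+112035551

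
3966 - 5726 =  - 1760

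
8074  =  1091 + 6983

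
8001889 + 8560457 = 16562346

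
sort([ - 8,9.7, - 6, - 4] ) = [ - 8, - 6, - 4, 9.7 ] 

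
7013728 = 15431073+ - 8417345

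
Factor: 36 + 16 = 52 = 2^2*13^1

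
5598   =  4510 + 1088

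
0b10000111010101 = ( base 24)F0L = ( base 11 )6564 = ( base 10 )8661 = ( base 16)21D5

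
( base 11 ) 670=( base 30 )qn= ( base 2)1100100011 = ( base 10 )803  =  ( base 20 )203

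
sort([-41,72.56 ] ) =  [  -  41,72.56]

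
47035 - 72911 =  - 25876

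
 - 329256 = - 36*9146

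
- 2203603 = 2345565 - 4549168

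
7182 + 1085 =8267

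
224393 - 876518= - 652125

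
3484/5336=871/1334 = 0.65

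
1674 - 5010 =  - 3336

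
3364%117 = 88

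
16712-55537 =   -  38825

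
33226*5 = 166130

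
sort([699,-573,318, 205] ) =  [-573,205,318,  699]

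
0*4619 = 0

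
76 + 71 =147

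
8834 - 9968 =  - 1134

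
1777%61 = 8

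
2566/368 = 6 + 179/184 = 6.97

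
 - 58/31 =  -  58/31 = - 1.87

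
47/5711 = 47/5711 = 0.01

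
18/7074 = 1/393 = 0.00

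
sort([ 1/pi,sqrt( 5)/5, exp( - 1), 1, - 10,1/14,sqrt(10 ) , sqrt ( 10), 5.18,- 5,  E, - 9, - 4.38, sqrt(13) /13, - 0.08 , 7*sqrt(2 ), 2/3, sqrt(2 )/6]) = [ - 10, - 9, - 5 ,-4.38, - 0.08, 1/14, sqrt ( 2) /6, sqrt(13) /13, 1/pi,exp( - 1), sqrt ( 5) /5, 2/3, 1 , E, sqrt(10), sqrt(10 ), 5.18, 7*sqrt ( 2 ) ]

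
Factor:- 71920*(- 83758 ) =6023875360=2^5 * 5^1*29^1*31^1*41879^1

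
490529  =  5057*97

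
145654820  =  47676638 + 97978182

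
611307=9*67923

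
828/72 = 11 + 1/2 = 11.50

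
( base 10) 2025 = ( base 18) 649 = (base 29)2BO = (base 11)1581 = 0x7E9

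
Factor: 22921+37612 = 11^1*5503^1 = 60533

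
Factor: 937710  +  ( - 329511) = 3^1*202733^1= 608199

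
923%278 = 89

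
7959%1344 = 1239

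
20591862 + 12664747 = 33256609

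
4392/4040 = 1 +44/505 = 1.09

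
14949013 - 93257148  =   - 78308135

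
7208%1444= 1432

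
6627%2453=1721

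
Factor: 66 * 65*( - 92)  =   - 394680 = - 2^3 * 3^1 * 5^1*11^1  *  13^1*23^1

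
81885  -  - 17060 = 98945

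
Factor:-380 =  - 2^2 * 5^1* 19^1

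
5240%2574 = 92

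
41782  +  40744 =82526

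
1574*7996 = 12585704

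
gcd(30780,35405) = 5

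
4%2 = 0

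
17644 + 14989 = 32633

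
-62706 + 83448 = 20742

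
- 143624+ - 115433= - 259057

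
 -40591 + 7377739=7337148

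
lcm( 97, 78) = 7566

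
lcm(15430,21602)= 108010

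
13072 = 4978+8094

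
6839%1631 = 315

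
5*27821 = 139105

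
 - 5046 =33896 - 38942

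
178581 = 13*13737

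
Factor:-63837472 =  - 2^5*967^1*2063^1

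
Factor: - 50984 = - 2^3*6373^1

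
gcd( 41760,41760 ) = 41760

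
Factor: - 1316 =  - 2^2*7^1 * 47^1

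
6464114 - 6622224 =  - 158110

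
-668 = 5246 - 5914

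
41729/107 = 41729/107 = 389.99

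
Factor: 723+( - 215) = 508  =  2^2 * 127^1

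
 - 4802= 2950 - 7752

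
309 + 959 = 1268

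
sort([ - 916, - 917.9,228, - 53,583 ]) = [ -917.9,-916, - 53,228 , 583 ]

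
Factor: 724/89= 2^2*89^(-1) * 181^1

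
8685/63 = 965/7 =137.86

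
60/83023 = 60/83023=0.00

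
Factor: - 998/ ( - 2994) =1/3=3^( - 1)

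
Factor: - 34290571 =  - 7^1 * 4898653^1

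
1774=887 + 887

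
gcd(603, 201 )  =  201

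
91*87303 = 7944573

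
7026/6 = 1171 = 1171.00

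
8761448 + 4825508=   13586956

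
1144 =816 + 328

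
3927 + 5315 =9242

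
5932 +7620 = 13552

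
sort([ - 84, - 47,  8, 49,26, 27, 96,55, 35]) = [-84, - 47,8,26, 27,35,49,55,  96 ] 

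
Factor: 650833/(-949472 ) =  - 2^( - 5)*29671^( - 1)*650833^1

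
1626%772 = 82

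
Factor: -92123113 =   -  92123113^1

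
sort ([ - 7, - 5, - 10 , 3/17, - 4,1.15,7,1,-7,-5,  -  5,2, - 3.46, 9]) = [ - 10, - 7, - 7, - 5, -5,  -  5,  -  4,-3.46,3/17,1,1.15,2,7, 9]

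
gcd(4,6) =2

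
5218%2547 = 124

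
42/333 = 14/111 = 0.13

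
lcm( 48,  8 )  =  48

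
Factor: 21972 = 2^2 * 3^1 * 1831^1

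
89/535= 89/535 = 0.17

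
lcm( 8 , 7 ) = 56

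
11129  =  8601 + 2528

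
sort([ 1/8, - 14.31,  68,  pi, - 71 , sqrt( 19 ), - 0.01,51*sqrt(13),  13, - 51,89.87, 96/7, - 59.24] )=[ - 71, - 59.24, -51, - 14.31, - 0.01, 1/8 , pi,sqrt ( 19 ),13,  96/7,68,  89.87,  51*sqrt( 13 )]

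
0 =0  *48138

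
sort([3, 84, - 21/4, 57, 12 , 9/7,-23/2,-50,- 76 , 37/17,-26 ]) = [ - 76, - 50,-26,-23/2 , - 21/4,9/7, 37/17, 3,12, 57, 84]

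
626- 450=176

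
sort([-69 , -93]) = [  -  93 , - 69 ] 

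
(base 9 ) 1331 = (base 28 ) 17K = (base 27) 1a1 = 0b1111101000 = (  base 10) 1000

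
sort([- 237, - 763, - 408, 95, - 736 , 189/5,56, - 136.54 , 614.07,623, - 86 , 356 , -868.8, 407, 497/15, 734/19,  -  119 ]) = [ - 868.8,  -  763, - 736, - 408,-237, - 136.54, - 119, - 86, 497/15 , 189/5, 734/19, 56,95, 356, 407,614.07,623]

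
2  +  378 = 380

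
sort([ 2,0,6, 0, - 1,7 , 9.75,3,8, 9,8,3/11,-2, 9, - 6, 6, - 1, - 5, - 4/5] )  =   [ - 6,- 5, - 2, - 1, - 1, - 4/5, 0,0, 3/11,2, 3, 6, 6,  7 , 8, 8, 9,9,9.75]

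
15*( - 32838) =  - 492570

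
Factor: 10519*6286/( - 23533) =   -  66122434/23533 = - 2^1*7^1*67^1*101^( - 1)*157^1*233^(-1 )*449^1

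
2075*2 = 4150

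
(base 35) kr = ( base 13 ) 43C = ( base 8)1327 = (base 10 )727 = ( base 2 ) 1011010111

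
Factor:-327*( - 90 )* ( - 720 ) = - 2^5*3^5* 5^2*109^1 = - 21189600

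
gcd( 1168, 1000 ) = 8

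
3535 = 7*505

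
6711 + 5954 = 12665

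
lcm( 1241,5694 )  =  96798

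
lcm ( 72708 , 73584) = 6107472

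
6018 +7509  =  13527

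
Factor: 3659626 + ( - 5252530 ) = - 2^3*3^1*31^1*2141^1=- 1592904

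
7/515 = 7/515= 0.01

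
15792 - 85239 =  - 69447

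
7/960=7/960 = 0.01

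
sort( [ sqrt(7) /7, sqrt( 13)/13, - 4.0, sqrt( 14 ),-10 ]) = [ - 10, - 4.0 , sqrt( 13) /13,sqrt(7) /7,sqrt( 14)]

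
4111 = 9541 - 5430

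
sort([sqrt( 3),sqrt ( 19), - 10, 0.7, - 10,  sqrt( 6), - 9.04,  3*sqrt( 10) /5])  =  [ - 10,-10,-9.04,0.7, sqrt (3 ), 3*sqrt(10 )/5,sqrt ( 6),sqrt( 19 )]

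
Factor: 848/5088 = 2^( - 1 )*3^( - 1) = 1/6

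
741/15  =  49 + 2/5= 49.40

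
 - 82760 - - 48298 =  - 34462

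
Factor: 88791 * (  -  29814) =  - 2647214874 = - 2^1*3^2*17^1 *1741^1*4969^1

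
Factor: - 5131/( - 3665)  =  5^( - 1)*7^1 = 7/5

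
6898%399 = 115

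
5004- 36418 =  - 31414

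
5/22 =5/22 = 0.23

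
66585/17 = 66585/17 = 3916.76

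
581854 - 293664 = 288190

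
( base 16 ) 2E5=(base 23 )195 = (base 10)741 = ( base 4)23211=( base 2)1011100101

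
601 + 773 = 1374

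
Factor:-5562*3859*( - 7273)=156105911934 = 2^1*3^3*7^1* 17^1 *103^1 * 227^1  *1039^1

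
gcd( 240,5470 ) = 10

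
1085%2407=1085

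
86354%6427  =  2803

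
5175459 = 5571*929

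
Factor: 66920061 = 3^1 * 13^1* 1715899^1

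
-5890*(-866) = 5100740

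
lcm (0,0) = 0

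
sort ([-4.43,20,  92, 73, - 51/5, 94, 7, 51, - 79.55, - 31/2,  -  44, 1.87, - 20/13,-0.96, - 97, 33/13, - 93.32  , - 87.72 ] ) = [ - 97, - 93.32, - 87.72, - 79.55, - 44 , - 31/2, - 51/5, - 4.43,  -  20/13,-0.96,1.87, 33/13, 7, 20, 51,73, 92,94]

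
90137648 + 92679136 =182816784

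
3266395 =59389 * 55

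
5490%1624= 618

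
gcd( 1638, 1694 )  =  14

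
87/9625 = 87/9625  =  0.01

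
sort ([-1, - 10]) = [ - 10 ,  -  1]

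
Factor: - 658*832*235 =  - 2^7*5^1*7^1*13^1*47^2 = -128652160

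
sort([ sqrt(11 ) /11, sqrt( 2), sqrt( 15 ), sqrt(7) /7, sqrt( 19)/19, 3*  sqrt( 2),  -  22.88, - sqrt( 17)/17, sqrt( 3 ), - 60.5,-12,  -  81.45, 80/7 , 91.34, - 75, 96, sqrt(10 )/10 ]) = [  -  81.45,-75, -60.5, - 22.88, - 12, - sqrt (17 )/17, sqrt ( 19 )/19, sqrt(11 ) /11,sqrt( 10 )/10,sqrt( 7 )/7, sqrt(2),sqrt ( 3 ), sqrt (15 ), 3*sqrt( 2), 80/7,91.34, 96 ] 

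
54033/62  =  871 + 1/2  =  871.50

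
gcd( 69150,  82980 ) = 13830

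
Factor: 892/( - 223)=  - 2^2 =-4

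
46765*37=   1730305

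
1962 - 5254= - 3292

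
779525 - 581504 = 198021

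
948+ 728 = 1676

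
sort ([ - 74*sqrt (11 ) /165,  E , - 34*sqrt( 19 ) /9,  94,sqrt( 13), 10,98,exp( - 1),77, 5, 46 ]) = [  -  34*sqrt( 19)/9, - 74 * sqrt(11)/165, exp( - 1) , E, sqrt( 13 ), 5, 10, 46, 77, 94,  98 ]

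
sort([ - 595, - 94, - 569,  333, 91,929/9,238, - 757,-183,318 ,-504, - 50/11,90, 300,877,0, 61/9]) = [ - 757,-595 , - 569, - 504,- 183, - 94,-50/11,0 , 61/9 , 90,91 , 929/9,238,  300 , 318,333, 877] 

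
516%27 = 3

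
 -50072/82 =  - 611+15/41= -610.63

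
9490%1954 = 1674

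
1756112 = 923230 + 832882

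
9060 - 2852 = 6208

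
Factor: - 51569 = -7^1*53^1*139^1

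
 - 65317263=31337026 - 96654289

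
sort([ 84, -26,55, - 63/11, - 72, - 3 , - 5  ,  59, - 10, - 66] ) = [ - 72,- 66, - 26, - 10, - 63/11, - 5, - 3,55 , 59, 84 ]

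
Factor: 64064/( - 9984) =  - 77/12 = - 2^( - 2) * 3^( - 1 )* 7^1*11^1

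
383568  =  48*7991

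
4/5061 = 4/5061= 0.00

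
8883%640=563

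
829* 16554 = 13723266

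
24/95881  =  24/95881 = 0.00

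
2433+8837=11270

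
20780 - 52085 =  - 31305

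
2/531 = 2/531 = 0.00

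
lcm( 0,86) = 0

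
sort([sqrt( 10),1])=[1, sqrt(10)]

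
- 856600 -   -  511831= - 344769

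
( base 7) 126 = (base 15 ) 49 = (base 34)21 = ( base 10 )69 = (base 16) 45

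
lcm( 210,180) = 1260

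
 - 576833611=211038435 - 787872046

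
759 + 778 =1537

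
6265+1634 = 7899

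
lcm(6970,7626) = 648210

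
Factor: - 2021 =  - 43^1*47^1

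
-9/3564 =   -  1/396 =-0.00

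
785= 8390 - 7605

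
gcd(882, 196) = 98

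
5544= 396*14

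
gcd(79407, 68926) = 1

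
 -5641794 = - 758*7443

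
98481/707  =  139 + 208/707 = 139.29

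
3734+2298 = 6032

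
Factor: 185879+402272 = 588151^1 = 588151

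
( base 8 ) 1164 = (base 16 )274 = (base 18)1gg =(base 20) 1B8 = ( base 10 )628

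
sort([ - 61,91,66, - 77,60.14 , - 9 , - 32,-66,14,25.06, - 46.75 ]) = [ - 77 , - 66, - 61, - 46.75, - 32, - 9,14, 25.06,60.14, 66,91]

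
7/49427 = 1/7061 = 0.00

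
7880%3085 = 1710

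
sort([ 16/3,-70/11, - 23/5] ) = [ - 70/11, -23/5,16/3]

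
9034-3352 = 5682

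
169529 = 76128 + 93401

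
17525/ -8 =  - 17525/8= - 2190.62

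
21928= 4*5482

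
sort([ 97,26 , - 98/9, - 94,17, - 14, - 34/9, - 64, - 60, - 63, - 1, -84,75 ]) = [ - 94, - 84,-64, - 63,-60, - 14, - 98/9, - 34/9 , - 1,17, 26, 75,97 ]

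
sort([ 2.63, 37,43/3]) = [2.63, 43/3,37 ]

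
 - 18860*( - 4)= 75440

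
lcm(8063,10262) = 112882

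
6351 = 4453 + 1898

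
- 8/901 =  - 1 + 893/901 = - 0.01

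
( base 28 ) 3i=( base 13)7b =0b1100110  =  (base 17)60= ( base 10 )102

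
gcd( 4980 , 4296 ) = 12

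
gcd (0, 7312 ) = 7312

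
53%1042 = 53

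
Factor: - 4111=-4111^1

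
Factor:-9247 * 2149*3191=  - 7^2  *  307^1*1321^1 *3191^1 =- 63410923373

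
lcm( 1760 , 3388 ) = 135520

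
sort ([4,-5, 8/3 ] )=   [  -  5 , 8/3,4]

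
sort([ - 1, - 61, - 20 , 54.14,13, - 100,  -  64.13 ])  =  [-100, - 64.13,-61,-20 ,  -  1,  13,54.14 ]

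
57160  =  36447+20713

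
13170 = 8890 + 4280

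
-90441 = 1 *( - 90441)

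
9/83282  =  9/83282 = 0.00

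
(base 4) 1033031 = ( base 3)20221202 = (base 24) 8J5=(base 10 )5069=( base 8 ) 11715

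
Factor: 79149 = 3^1*7^1*3769^1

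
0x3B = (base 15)3e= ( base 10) 59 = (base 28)23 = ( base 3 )2012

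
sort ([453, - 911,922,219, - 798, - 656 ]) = [ - 911, - 798, - 656,219,453, 922]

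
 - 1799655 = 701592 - 2501247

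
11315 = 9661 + 1654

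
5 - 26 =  - 21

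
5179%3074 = 2105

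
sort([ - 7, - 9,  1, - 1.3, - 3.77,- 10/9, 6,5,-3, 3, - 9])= [ - 9, - 9, - 7, - 3.77, - 3, - 1.3, - 10/9,1,3, 5,6 ] 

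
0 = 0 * ( - 5157 )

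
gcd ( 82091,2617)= 1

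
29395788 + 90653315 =120049103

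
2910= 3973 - 1063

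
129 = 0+129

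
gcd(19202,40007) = 1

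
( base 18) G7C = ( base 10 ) 5322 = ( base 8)12312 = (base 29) 69f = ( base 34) 4ki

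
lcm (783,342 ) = 29754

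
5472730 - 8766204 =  - 3293474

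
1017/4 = 1017/4 = 254.25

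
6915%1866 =1317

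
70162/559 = 125 + 287/559 = 125.51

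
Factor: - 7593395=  - 5^1*1518679^1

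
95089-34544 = 60545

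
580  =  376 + 204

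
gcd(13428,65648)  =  1492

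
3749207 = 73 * 51359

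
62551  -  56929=5622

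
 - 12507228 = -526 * 23778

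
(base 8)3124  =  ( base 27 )260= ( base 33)1G3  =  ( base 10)1620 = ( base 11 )1243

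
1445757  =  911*1587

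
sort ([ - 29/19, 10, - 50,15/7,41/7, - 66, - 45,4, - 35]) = [ - 66, - 50, - 45, - 35, - 29/19, 15/7 , 4, 41/7, 10] 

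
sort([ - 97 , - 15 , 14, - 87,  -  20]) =[  -  97, - 87 , -20, - 15, 14]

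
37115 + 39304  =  76419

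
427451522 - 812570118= -385118596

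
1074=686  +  388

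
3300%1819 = 1481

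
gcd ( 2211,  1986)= 3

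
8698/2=4349 =4349.00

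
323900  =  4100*79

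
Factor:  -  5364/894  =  - 2^1*3^1  =  -6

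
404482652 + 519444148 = 923926800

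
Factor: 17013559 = 797^1 *21347^1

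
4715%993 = 743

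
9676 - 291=9385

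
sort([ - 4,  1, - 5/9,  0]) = [ - 4, - 5/9,0,  1 ] 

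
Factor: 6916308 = 2^2 * 3^1 *7^1*137^1* 601^1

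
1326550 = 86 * 15425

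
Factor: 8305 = 5^1*11^1 * 151^1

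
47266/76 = 621 + 35/38 = 621.92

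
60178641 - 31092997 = 29085644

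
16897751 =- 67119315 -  - 84017066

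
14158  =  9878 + 4280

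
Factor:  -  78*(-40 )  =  2^4*3^1*5^1*13^1 = 3120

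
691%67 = 21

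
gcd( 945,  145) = 5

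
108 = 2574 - 2466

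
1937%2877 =1937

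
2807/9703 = 2807/9703 = 0.29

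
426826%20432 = 18186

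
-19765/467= -19765/467 = - 42.32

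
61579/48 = 61579/48 =1282.90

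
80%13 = 2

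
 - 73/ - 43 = 73/43 = 1.70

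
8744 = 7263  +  1481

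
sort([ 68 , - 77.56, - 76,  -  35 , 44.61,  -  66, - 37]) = [ - 77.56, - 76  , - 66, - 37, - 35, 44.61, 68]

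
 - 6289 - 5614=- 11903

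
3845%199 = 64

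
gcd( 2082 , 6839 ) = 1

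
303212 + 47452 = 350664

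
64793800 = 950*68204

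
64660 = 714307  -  649647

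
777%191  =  13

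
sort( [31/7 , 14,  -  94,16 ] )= [-94 , 31/7 , 14, 16 ]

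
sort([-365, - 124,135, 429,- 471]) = [  -  471, - 365, - 124, 135 , 429 ] 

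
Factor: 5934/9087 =2^1*13^(-1 ) * 23^1 * 43^1*233^( - 1 ) = 1978/3029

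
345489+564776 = 910265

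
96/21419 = 96/21419 = 0.00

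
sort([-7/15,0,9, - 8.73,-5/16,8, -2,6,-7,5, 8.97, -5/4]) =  [ - 8.73, - 7 ,  -  2,- 5/4,-7/15,-5/16,0, 5, 6, 8,8.97 , 9]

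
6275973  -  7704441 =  - 1428468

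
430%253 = 177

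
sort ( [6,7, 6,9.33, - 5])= [ - 5, 6,  6,7,9.33]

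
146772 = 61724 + 85048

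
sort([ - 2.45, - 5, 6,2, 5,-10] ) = [ - 10, - 5, - 2.45,2,5, 6]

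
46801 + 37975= 84776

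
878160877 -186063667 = 692097210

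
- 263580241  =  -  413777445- - 150197204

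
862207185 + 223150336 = 1085357521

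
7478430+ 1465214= 8943644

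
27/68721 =9/22907 = 0.00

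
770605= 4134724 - 3364119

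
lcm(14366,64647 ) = 129294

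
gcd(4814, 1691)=1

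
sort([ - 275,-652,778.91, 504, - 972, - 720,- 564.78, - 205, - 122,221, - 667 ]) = [ - 972 ,-720, - 667,  -  652, -564.78, - 275, - 205, - 122,221, 504,778.91 ] 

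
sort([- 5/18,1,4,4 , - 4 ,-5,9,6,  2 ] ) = [ - 5, - 4, - 5/18,1,2,4,4,6, 9]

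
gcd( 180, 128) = 4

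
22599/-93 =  - 243/1 = -243.00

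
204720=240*853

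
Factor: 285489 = 3^2*31721^1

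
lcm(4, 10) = 20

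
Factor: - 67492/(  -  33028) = 23^( - 1 )*47^1 = 47/23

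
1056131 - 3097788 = -2041657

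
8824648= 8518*1036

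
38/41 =38/41 = 0.93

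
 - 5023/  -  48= 104 + 31/48 = 104.65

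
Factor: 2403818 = 2^1 *1201909^1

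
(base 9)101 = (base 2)1010010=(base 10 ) 82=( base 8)122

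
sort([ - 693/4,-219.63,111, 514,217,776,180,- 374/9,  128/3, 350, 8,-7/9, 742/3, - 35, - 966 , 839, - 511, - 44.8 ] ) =[-966, -511,- 219.63, - 693/4, - 44.8,-374/9,-35, -7/9, 8,128/3 , 111, 180,  217, 742/3, 350,  514 , 776 , 839 ] 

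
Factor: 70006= 2^1*17^1*29^1*71^1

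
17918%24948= 17918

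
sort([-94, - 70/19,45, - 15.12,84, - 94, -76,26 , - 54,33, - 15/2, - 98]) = [ - 98, - 94, - 94, - 76, - 54,- 15.12, - 15/2, - 70/19, 26, 33,45 , 84]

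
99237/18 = 33079/6 = 5513.17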